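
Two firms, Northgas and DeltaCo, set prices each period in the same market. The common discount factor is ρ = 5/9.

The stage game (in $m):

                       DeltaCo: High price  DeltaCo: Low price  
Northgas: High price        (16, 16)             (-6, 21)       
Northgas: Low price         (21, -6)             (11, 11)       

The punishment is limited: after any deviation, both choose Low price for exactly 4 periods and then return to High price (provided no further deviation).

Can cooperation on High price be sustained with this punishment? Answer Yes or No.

Comparing payoff streams over the 5 periods until play realigns: cooperate → 16(1+ρ+…+ρ^4); deviate → 21 + 11(ρ+…+ρ^4).
Cooperation is sustained iff (16−11)(ρ+…+ρ^4) ≥ 21−16.
ρ+…+ρ^4 = 5/9·(1−(5/9)^4)/(1−5/9) = 1.1309, and (21−16)/(16−11) = 1.0000.
1.1309 ≥ 1.0000, so cooperation is sustainable.

Yes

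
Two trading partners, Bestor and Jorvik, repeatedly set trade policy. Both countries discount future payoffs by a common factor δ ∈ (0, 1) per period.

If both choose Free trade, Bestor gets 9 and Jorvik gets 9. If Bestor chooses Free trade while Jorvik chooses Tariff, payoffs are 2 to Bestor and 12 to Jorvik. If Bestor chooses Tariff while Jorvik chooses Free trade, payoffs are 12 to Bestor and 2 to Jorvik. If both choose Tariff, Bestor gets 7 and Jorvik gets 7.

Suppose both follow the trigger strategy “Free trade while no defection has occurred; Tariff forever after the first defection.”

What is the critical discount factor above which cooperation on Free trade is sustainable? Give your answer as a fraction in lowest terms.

3/5

Under grim trigger the critical discount factor is (T−C)/(T−P) with T = 12, C = 9, P = 7.
δ* = (12−9)/(12−7) = 3/5.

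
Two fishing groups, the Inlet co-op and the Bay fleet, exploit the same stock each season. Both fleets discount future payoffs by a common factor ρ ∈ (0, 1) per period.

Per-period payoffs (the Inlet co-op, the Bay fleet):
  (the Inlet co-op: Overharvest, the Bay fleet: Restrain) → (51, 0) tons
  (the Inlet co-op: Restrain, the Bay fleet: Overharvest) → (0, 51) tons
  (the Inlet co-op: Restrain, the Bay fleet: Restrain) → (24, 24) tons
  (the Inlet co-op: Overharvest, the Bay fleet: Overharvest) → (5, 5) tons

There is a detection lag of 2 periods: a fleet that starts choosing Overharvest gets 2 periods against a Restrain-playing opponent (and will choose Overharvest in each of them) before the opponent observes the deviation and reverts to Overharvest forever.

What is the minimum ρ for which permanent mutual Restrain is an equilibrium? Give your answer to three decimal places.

0.766

Deviating for the 2 undetected periods gains 51−24 = 27 per period over cooperation, then loses 24−5 = 19 per period forever once punishment starts.
Gain: 27(1 + ρ + … + ρ^1); loss: 19·ρ^2/(1−ρ).
No profitable deviation ⇔ 27(1−ρ^2) ≤ 19·ρ^2, i.e. ρ^2 ≥ 27/(27+19) = 27/46.
Hence ρ ≥ (27/46)^(1/2) ≈ 0.766.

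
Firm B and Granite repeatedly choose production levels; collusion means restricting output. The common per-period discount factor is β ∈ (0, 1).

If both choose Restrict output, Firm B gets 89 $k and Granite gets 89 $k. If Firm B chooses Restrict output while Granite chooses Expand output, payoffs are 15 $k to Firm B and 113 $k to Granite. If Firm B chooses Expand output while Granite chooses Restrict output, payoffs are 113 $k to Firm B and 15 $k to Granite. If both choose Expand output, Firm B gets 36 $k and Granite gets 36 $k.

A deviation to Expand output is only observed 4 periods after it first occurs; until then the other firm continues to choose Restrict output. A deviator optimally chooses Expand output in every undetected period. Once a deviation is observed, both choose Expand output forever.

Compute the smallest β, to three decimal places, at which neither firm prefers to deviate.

Deviating for the 4 undetected periods gains 113−89 = 24 per period over cooperation, then loses 89−36 = 53 per period forever once punishment starts.
Gain: 24(1 + β + … + β^3); loss: 53·β^4/(1−β).
No profitable deviation ⇔ 24(1−β^4) ≤ 53·β^4, i.e. β^4 ≥ 24/(24+53) = 24/77.
Hence β ≥ (24/77)^(1/4) ≈ 0.747.

0.747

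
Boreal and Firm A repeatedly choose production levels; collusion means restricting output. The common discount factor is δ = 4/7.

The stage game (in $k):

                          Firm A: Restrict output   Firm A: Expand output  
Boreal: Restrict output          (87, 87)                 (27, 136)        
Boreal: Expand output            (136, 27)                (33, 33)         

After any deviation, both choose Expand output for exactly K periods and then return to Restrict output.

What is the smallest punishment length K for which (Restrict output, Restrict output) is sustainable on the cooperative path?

IC: δ(1−δ^K)/(1−δ) ≥ (136−87)/(87−33) = 49/54.
With δ = 4/7: need 1 − δ^K ≥ 49/54·(1−4/7)/(4/7), i.e. δ^K ≤ 0.3194.
Since (4/7)^2 = 0.3265 and (4/7)^3 = 0.1866, the smallest such K is 3.

3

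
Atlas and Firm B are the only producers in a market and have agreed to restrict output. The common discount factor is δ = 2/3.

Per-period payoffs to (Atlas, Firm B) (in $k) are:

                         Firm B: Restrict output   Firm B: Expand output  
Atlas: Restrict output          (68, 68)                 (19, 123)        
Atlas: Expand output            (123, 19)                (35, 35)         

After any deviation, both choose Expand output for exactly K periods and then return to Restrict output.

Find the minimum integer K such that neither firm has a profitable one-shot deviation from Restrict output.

5

IC: δ(1−δ^K)/(1−δ) ≥ (123−68)/(68−35) = 5/3.
With δ = 2/3: need 1 − δ^K ≥ 5/3·(1−2/3)/(2/3), i.e. δ^K ≤ 0.1667.
Since (2/3)^4 = 0.1975 and (2/3)^5 = 0.1317, the smallest such K is 5.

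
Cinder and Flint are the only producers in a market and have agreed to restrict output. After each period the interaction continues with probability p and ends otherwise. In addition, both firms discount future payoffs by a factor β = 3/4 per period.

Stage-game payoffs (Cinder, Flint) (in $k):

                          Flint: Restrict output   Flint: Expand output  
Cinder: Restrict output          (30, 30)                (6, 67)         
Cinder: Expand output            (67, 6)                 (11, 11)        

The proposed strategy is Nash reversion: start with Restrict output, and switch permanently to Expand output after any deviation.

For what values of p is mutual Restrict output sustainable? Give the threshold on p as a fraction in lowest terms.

37/42

Expected continuation weight on next period's payoff is β·p = 3/4·p, which plays the role of the discount factor.
Cooperation requires 3/4·p ≥ (67−30)/(67−11) = 37/56, hence p ≥ 37/42.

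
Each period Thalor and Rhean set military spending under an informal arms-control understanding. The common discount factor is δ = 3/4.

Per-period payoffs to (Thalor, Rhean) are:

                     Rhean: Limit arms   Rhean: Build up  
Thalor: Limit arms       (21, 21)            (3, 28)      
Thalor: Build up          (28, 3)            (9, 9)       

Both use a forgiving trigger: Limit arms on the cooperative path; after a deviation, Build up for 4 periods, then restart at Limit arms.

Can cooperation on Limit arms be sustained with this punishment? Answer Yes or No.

Yes

Comparing payoff streams over the 5 periods until play realigns: cooperate → 21(1+δ+…+δ^4); deviate → 28 + 9(δ+…+δ^4).
Cooperation is sustained iff (21−9)(δ+…+δ^4) ≥ 28−21.
δ+…+δ^4 = 3/4·(1−(3/4)^4)/(1−3/4) = 2.0508, and (28−21)/(21−9) = 0.5833.
2.0508 ≥ 0.5833, so cooperation is sustainable.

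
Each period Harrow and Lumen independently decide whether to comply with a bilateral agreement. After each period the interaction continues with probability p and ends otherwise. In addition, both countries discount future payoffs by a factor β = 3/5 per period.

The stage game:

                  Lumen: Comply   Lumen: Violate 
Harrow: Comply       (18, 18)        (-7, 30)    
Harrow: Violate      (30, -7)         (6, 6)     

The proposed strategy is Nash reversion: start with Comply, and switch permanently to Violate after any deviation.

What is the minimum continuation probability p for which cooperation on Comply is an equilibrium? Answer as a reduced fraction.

5/6

With continuation probability p and discount β, the effective per-period discount factor is βp.
Grim-trigger IC: βp ≥ (30−18)/(30−6) = 1/2.
So p ≥ (1/2)/(3/5) = 5/6.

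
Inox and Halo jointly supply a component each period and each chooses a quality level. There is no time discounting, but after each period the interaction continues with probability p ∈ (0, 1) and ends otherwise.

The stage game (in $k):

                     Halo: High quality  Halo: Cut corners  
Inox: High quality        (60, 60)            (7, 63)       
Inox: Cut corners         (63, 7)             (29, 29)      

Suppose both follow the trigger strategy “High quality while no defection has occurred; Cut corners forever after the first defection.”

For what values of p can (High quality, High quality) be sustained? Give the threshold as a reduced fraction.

Expected cooperation value is 60 + p·60 + p²·60 + … = 60/(1−p); deviation gives 63 + p·29/(1−p).
60 ≥ 63(1−p) + 29p ⇒ 34p ≥ 3 ⇒ p ≥ 3/34.

3/34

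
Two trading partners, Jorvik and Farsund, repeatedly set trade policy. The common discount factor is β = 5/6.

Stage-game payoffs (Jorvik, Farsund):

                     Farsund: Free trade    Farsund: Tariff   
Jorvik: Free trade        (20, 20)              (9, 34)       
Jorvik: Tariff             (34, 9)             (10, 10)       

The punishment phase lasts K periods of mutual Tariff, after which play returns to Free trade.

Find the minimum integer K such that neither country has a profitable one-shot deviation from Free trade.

2

IC: β(1−β^K)/(1−β) ≥ (34−20)/(20−10) = 7/5.
With β = 5/6: need 1 − β^K ≥ 7/5·(1−5/6)/(5/6), i.e. β^K ≤ 0.7200.
Since (5/6)^1 = 0.8333 and (5/6)^2 = 0.6944, the smallest such K is 2.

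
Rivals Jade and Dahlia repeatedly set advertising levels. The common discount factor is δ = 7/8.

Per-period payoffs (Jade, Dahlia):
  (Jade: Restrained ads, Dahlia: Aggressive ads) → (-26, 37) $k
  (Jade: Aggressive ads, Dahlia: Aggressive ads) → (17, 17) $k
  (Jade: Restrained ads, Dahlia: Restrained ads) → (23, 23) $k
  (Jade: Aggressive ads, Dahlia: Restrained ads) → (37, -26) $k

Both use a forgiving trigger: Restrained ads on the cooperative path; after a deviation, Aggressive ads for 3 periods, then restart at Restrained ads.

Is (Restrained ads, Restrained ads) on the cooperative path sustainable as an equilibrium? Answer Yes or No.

Comparing payoff streams over the 4 periods until play realigns: cooperate → 23(1+δ+…+δ^3); deviate → 37 + 17(δ+…+δ^3).
Cooperation is sustained iff (23−17)(δ+…+δ^3) ≥ 37−23.
δ+…+δ^3 = 7/8·(1−(7/8)^3)/(1−7/8) = 2.3105, and (37−23)/(23−17) = 2.3333.
2.3105 < 2.3333, so cooperation is not sustainable.

No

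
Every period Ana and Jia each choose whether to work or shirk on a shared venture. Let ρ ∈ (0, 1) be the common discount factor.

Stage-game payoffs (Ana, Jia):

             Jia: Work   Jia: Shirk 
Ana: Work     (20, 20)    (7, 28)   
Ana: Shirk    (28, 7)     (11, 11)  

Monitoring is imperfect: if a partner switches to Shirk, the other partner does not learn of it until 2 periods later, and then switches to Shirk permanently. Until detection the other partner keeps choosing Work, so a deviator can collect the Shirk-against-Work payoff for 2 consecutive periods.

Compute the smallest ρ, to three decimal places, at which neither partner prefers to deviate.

The best deviation is to choose Shirk for all 2 undetected periods, earning 28 each, then 11 forever once detected.
Deviation value: 28(1−ρ^2)/(1−ρ) + 11ρ^2/(1−ρ); cooperation value: 20/(1−ρ).
IC: 20 ≥ 28(1−ρ^2) + 11ρ^2 = 28 − 17ρ^2.
So ρ^2 ≥ 8/17, giving ρ ≥ (8/17)^(1/2) ≈ 0.686.

0.686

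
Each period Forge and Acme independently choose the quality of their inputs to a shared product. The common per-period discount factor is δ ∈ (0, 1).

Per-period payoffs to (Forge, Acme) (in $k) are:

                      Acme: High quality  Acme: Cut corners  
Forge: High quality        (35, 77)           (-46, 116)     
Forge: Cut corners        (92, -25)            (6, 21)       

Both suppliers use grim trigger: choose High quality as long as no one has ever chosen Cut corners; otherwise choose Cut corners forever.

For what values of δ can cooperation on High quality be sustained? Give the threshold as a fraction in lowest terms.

For Forge: deviation gain 92−35 = 57, per-period punishment loss 35−6 = 29. IC gives δ ≥ 57/86.
For Acme: gain 39, loss 56 per period, so δ ≥ 39/95.
The tighter constraint is Forge's, so cooperation needs δ ≥ 57/86.

57/86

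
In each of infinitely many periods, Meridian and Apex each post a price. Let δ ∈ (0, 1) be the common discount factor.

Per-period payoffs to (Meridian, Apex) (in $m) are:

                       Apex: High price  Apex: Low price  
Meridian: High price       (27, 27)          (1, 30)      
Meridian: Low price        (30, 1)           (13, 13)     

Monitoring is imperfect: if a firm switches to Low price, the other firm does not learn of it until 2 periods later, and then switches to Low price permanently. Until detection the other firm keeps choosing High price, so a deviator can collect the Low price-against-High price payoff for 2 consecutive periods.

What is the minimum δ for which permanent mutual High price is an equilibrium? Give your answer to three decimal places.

A deviator earns 30 for 2 periods, then 13 forever; cooperating earns 27 forever. Multiplying the IC by (1−δ):
27 ≥ 30(1−δ^2) + 13δ^2, so 17·δ^2 ≥ 3 and δ^2 ≥ 3/17.
δ ≥ (3/17)^(1/2) ≈ 0.420.

0.420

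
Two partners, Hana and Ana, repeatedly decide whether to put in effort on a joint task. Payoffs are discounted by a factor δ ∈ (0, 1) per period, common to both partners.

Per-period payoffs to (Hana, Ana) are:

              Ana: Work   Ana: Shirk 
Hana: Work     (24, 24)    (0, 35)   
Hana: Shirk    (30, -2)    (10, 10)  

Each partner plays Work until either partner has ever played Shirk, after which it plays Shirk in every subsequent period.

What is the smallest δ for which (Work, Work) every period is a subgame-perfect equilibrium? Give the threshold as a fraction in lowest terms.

11/25

For Hana: deviation gain 30−24 = 6, per-period punishment loss 24−10 = 14. IC gives δ ≥ 6/20 = 3/10.
For Ana: gain 11, loss 14 per period, so δ ≥ 11/25.
The tighter constraint is Ana's, so cooperation needs δ ≥ 11/25.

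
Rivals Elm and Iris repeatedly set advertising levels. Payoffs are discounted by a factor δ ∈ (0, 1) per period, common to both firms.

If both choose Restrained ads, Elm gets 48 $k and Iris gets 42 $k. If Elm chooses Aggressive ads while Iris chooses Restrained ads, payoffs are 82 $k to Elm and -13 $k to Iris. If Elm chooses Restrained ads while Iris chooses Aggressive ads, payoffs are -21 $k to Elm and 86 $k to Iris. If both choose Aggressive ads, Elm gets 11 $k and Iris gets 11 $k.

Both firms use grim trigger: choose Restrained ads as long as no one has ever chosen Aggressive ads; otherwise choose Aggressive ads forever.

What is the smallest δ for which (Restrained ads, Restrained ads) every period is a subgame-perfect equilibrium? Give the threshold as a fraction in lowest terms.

44/75

Elm's threshold: (82−48)/(82−11) = 34/71.
Iris's threshold: (86−42)/(86−11) = 44/75.
34/71 < 44/75, so Iris binds and δ* = 44/75.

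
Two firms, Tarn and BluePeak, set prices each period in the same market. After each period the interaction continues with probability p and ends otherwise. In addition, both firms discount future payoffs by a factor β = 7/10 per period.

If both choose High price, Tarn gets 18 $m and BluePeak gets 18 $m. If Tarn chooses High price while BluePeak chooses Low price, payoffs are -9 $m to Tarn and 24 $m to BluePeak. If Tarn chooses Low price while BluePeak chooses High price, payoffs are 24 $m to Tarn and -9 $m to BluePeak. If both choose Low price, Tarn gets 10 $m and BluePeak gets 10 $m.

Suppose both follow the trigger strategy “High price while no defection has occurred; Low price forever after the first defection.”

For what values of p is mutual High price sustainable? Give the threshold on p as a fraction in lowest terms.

With continuation probability p and discount β, the effective per-period discount factor is βp.
Grim-trigger IC: βp ≥ (24−18)/(24−10) = 3/7.
So p ≥ (3/7)/(7/10) = 30/49.

30/49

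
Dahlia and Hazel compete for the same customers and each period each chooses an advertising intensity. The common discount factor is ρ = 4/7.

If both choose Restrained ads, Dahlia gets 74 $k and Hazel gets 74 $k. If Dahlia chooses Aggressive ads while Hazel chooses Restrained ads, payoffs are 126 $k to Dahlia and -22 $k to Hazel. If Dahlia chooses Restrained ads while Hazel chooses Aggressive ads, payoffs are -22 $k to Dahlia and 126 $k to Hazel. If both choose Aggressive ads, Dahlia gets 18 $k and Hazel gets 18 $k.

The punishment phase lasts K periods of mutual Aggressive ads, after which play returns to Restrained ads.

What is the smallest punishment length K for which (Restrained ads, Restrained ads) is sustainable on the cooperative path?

3

Need Σ_{k=1}^{K} ρ^k ≥ (126−74)/(74−18) = 0.9286 at ρ = 4/7.
At K = 2 the sum is 0.8980 < 0.9286; at K = 3 it is 1.0845 ≥ 0.9286.
So the minimum punishment length is K = 3.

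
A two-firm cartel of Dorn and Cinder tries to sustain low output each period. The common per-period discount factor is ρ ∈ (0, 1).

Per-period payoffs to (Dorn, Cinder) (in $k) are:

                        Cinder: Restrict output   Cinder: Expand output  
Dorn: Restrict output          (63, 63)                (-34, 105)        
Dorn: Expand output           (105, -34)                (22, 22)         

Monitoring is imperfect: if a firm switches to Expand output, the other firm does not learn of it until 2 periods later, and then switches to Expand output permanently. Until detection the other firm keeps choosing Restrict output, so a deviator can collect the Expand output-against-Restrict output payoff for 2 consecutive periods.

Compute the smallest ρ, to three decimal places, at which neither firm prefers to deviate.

0.711

Deviating for the 2 undetected periods gains 105−63 = 42 per period over cooperation, then loses 63−22 = 41 per period forever once punishment starts.
Gain: 42(1 + ρ + … + ρ^1); loss: 41·ρ^2/(1−ρ).
No profitable deviation ⇔ 42(1−ρ^2) ≤ 41·ρ^2, i.e. ρ^2 ≥ 42/(42+41) = 42/83.
Hence ρ ≥ (42/83)^(1/2) ≈ 0.711.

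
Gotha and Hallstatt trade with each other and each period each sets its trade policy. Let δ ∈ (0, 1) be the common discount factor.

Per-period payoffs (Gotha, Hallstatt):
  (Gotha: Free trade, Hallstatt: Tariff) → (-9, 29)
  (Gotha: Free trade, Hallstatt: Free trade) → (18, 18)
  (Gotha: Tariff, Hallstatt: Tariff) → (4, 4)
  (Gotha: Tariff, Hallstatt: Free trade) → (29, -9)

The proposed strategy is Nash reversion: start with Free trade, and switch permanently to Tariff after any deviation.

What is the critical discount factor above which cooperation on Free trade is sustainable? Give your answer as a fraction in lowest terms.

11/25

18/(1−δ) ≥ 29 + 4δ/(1−δ)
18 ≥ 29 − 25δ
δ ≥ 11/25.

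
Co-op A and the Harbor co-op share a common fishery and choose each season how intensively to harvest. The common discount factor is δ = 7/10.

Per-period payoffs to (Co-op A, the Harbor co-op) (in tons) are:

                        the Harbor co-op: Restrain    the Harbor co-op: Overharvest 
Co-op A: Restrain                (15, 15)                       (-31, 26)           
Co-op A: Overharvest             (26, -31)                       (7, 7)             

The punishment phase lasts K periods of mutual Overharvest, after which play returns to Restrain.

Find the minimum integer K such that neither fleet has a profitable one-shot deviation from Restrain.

3

IC: δ(1−δ^K)/(1−δ) ≥ (26−15)/(15−7) = 11/8.
With δ = 7/10: need 1 − δ^K ≥ 11/8·(1−7/10)/(7/10), i.e. δ^K ≤ 0.4107.
Since (7/10)^2 = 0.4900 and (7/10)^3 = 0.3430, the smallest such K is 3.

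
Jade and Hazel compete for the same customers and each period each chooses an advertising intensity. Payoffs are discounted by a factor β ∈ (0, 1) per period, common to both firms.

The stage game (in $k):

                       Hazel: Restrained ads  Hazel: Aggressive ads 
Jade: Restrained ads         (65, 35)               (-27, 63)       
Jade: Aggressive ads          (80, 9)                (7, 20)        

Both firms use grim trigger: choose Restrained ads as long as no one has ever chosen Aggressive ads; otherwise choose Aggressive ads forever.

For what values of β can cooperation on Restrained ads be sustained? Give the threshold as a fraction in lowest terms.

For Jade: deviation gain 80−65 = 15, per-period punishment loss 65−7 = 58. IC gives β ≥ 15/73.
For Hazel: gain 28, loss 15 per period, so β ≥ 28/43.
The tighter constraint is Hazel's, so cooperation needs β ≥ 28/43.

28/43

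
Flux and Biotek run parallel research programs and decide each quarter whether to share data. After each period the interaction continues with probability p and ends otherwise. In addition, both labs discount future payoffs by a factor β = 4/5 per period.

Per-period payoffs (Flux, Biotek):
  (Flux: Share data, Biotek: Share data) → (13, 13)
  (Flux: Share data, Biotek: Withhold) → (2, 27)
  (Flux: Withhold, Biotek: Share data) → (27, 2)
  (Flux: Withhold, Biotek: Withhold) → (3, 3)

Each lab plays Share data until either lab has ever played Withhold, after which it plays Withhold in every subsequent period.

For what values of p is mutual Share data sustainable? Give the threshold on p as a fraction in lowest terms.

35/48

Expected continuation weight on next period's payoff is β·p = 4/5·p, which plays the role of the discount factor.
Cooperation requires 4/5·p ≥ (27−13)/(27−3) = 7/12, hence p ≥ 35/48.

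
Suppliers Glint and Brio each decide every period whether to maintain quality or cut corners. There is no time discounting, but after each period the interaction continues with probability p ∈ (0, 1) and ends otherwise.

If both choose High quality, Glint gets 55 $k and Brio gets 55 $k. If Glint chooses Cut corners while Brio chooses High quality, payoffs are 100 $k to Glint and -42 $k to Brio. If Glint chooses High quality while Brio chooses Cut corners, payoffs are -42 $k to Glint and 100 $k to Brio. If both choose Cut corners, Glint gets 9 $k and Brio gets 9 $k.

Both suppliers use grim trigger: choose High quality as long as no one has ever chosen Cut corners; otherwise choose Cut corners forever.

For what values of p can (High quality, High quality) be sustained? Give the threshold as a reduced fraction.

45/91

Expected cooperation value is 55 + p·55 + p²·55 + … = 55/(1−p); deviation gives 100 + p·9/(1−p).
55 ≥ 100(1−p) + 9p ⇒ 91p ≥ 45 ⇒ p ≥ 45/91.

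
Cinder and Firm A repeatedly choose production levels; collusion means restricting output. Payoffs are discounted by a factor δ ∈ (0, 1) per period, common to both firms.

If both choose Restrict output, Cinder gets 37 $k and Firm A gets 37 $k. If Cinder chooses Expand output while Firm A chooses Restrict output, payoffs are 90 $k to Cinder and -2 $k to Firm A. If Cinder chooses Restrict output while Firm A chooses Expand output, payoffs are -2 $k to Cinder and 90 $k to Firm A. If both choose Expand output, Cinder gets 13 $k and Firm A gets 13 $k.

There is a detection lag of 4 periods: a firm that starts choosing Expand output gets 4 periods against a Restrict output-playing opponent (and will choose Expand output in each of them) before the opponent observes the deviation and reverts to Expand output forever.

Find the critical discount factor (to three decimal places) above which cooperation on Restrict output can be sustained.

0.911

Deviating for the 4 undetected periods gains 90−37 = 53 per period over cooperation, then loses 37−13 = 24 per period forever once punishment starts.
Gain: 53(1 + δ + … + δ^3); loss: 24·δ^4/(1−δ).
No profitable deviation ⇔ 53(1−δ^4) ≤ 24·δ^4, i.e. δ^4 ≥ 53/(53+24) = 53/77.
Hence δ ≥ (53/77)^(1/4) ≈ 0.911.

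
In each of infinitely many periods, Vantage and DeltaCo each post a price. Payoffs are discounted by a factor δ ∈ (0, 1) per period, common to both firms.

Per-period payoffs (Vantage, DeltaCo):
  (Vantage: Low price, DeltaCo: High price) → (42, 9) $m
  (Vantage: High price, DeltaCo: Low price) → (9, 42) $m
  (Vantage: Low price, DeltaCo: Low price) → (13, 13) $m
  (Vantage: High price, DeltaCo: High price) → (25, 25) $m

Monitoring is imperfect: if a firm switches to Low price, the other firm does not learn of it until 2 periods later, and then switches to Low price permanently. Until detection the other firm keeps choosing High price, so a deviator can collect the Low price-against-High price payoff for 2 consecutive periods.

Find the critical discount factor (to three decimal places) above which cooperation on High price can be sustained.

0.766

Deviating for the 2 undetected periods gains 42−25 = 17 per period over cooperation, then loses 25−13 = 12 per period forever once punishment starts.
Gain: 17(1 + δ + … + δ^1); loss: 12·δ^2/(1−δ).
No profitable deviation ⇔ 17(1−δ^2) ≤ 12·δ^2, i.e. δ^2 ≥ 17/(17+12) = 17/29.
Hence δ ≥ (17/29)^(1/2) ≈ 0.766.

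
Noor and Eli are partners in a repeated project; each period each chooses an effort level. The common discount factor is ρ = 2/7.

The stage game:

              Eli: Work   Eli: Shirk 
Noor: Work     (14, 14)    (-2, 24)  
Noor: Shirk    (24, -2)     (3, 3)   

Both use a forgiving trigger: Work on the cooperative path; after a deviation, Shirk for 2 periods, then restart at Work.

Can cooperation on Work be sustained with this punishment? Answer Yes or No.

No

A one-shot deviation gives 24 now, then 3 for 2 periods, then back to 14.
Gain from deviating: (24−14) today; loss: (14−3) in each of the next 2 periods.
No-deviation condition: (14−3)(ρ+…+ρ^2) ≥ 24−14, i.e. ρ+…+ρ^2 ≥ 10/11.
At ρ = 2/7: ρ+…+ρ^2 = 0.3673 < 0.9091.
So cooperation is not sustainable.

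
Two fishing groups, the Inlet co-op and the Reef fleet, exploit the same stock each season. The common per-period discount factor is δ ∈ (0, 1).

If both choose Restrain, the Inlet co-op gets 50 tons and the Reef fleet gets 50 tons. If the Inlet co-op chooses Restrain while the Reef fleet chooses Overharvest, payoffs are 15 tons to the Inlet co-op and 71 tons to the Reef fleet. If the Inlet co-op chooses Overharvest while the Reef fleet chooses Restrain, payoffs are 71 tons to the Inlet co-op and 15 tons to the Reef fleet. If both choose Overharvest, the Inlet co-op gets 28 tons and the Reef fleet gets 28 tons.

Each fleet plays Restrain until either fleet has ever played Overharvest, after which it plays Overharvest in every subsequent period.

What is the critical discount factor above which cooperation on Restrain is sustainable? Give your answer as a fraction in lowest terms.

21/43

50/(1−δ) ≥ 71 + 28δ/(1−δ)
50 ≥ 71 − 43δ
δ ≥ 21/43.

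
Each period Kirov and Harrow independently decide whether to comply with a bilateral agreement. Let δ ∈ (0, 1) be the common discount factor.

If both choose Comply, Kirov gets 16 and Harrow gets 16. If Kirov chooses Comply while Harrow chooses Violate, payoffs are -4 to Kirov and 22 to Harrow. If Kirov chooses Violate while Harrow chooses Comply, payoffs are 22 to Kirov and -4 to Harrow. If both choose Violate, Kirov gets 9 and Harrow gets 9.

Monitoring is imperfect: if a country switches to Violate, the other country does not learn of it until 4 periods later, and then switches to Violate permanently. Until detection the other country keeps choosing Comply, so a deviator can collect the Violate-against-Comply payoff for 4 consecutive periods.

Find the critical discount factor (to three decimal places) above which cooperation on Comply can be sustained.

A deviator earns 22 for 4 periods, then 9 forever; cooperating earns 16 forever. Multiplying the IC by (1−δ):
16 ≥ 22(1−δ^4) + 9δ^4, so 13·δ^4 ≥ 6 and δ^4 ≥ 6/13.
δ ≥ (6/13)^(1/4) ≈ 0.824.

0.824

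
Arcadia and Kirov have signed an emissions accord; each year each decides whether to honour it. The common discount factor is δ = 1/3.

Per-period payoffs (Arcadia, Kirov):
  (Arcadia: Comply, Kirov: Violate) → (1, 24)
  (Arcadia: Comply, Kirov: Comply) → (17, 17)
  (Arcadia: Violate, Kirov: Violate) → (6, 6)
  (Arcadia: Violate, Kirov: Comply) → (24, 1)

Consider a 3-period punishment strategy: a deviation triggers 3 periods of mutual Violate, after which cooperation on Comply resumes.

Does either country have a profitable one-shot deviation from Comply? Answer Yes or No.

IC: δ+…+δ^3 ≥ (24−17)/(17−6) = 7/11.
At δ = 1/3: partial sum = 0.4815 < 0.6364. Cooperation not sustainable.

Yes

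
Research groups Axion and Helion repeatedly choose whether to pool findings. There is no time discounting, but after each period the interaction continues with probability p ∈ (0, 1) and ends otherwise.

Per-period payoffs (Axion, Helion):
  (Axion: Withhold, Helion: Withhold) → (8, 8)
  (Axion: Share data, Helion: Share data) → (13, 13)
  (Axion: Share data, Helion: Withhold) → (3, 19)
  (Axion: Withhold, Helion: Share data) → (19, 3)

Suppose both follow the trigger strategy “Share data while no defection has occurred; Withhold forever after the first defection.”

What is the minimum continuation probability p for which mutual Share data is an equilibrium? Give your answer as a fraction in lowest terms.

6/11

With no time discounting, the continuation probability p plays the role of the discount factor.
Grim-trigger IC: 13/(1−p) ≥ 19 + 8p/(1−p) ⇒ p ≥ (19−13)/(19−8) = 6/11.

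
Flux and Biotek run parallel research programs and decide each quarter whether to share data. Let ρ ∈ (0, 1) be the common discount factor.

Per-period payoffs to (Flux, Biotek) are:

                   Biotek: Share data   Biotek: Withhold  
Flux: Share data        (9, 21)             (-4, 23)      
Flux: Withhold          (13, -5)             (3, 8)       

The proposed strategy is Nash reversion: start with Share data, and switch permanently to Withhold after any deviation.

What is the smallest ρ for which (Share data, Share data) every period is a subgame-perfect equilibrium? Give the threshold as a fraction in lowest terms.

2/5

For Flux: deviation gain 13−9 = 4, per-period punishment loss 9−3 = 6. IC gives ρ ≥ 4/10 = 2/5.
For Biotek: gain 2, loss 13 per period, so ρ ≥ 2/15.
The tighter constraint is Flux's, so cooperation needs ρ ≥ 2/5.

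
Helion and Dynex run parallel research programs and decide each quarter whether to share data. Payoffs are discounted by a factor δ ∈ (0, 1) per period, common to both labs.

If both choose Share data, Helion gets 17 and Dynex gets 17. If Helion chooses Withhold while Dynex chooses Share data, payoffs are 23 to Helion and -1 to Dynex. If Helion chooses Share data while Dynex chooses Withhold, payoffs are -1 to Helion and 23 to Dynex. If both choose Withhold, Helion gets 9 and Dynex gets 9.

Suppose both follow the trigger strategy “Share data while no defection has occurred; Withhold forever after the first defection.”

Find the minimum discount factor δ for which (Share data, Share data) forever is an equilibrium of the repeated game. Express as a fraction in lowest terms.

17/(1−δ) ≥ 23 + 9δ/(1−δ)
17 ≥ 23 − 14δ
δ ≥ 6/14 = 3/7.

3/7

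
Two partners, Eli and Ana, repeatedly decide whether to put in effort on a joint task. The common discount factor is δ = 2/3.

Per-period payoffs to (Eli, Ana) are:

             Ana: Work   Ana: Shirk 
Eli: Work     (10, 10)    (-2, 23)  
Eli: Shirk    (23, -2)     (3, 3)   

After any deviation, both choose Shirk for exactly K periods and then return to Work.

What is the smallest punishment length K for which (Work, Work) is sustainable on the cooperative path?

7

No profitable deviation requires (10−3)(δ+…+δ^K) ≥ 23−10, i.e. δ+…+δ^K ≥ 13/7 ≈ 1.8571.
With δ = 2/3, the partial sums are K=1: 0.6667, K=2: 1.1111, …, K=5: 1.7366, K=6: 1.8244, K=7: 1.8829.
K = 7 is the first length at which the sum reaches 1.8571.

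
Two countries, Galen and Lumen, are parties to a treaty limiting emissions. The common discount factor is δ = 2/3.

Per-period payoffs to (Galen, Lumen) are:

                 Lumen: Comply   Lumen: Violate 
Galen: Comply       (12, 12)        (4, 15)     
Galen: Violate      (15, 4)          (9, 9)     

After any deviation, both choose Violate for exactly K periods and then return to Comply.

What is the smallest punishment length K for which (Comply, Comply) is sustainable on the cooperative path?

2

No profitable deviation requires (12−9)(δ+…+δ^K) ≥ 15−12, i.e. δ+…+δ^K ≥ 1 ≈ 1.0000.
With δ = 2/3, the partial sums are K=1: 0.6667, K=2: 1.1111.
K = 2 is the first length at which the sum reaches 1.0000.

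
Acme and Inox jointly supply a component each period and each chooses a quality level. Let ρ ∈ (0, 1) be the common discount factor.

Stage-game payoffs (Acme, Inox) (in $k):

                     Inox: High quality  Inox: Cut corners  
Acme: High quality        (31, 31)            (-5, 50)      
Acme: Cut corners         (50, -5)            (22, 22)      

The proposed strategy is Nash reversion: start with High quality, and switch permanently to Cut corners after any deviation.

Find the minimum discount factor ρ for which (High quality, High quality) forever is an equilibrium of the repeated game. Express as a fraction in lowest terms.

19/28

One-period gain from deviating is 50 − 31 = 19. The loss is 31 − 22 = 9 in every subsequent period, with present value 9·ρ/(1−ρ).
Deviation is unprofitable when 9·ρ/(1−ρ) ≥ 19, i.e. ρ/(1−ρ) ≥ 19/9.
Equivalently ρ ≥ 19/(19+9) = 19/28.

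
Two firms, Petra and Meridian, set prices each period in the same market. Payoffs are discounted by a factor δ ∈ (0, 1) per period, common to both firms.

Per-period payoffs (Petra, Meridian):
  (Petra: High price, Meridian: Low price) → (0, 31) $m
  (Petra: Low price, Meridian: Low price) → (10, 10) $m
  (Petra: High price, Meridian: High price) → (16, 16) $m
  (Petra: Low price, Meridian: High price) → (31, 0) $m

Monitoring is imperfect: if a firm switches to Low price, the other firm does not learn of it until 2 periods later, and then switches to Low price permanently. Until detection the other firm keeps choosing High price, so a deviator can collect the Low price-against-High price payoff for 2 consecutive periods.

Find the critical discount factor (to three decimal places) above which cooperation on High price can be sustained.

0.845

A deviator earns 31 for 2 periods, then 10 forever; cooperating earns 16 forever. Multiplying the IC by (1−δ):
16 ≥ 31(1−δ^2) + 10δ^2, so 21·δ^2 ≥ 15 and δ^2 ≥ 5/7.
δ ≥ (5/7)^(1/2) ≈ 0.845.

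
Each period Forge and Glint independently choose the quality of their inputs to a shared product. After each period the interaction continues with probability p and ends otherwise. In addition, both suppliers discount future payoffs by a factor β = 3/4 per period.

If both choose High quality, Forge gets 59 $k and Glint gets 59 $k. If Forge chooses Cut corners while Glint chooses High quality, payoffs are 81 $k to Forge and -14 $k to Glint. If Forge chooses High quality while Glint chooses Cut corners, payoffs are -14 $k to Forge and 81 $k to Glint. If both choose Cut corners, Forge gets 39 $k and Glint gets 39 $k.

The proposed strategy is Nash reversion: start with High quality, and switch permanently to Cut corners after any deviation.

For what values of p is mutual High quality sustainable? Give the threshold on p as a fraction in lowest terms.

44/63

With continuation probability p and discount β, the effective per-period discount factor is βp.
Grim-trigger IC: βp ≥ (81−59)/(81−39) = 11/21.
So p ≥ (11/21)/(3/4) = 44/63.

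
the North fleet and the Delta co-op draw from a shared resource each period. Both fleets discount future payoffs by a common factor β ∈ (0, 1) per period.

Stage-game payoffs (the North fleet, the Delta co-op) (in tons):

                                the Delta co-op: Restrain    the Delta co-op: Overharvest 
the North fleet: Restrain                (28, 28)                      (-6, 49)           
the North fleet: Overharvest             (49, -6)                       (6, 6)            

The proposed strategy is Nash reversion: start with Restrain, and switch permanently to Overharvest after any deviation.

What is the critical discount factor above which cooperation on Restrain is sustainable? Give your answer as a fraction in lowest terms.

28/(1−β) ≥ 49 + 6β/(1−β)
28 ≥ 49 − 43β
β ≥ 21/43.

21/43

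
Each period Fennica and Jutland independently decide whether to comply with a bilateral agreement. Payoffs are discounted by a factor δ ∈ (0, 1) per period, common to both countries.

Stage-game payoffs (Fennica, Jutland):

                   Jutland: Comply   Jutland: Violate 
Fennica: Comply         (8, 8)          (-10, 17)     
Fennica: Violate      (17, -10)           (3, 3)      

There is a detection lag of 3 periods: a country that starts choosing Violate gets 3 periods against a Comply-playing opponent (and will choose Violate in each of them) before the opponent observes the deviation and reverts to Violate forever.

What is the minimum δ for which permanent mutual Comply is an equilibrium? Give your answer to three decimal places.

0.863

Deviating for the 3 undetected periods gains 17−8 = 9 per period over cooperation, then loses 8−3 = 5 per period forever once punishment starts.
Gain: 9(1 + δ + … + δ^2); loss: 5·δ^3/(1−δ).
No profitable deviation ⇔ 9(1−δ^3) ≤ 5·δ^3, i.e. δ^3 ≥ 9/(9+5) = 9/14.
Hence δ ≥ (9/14)^(1/3) ≈ 0.863.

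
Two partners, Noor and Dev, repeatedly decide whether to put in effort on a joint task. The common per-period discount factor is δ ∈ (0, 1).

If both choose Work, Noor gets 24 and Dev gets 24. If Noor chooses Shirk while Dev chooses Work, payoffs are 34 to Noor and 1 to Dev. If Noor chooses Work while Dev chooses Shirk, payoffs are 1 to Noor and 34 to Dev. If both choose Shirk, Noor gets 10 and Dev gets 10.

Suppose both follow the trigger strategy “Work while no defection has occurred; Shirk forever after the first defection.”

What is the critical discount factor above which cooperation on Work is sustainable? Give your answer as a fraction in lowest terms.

Cooperation forever yields 24 each period: 24/(1−δ).
Deviating yields 34 once, then 10 forever: 34 + 10δ/(1−δ).
No profitable deviation requires 24/(1−δ) ≥ 34 + 10δ/(1−δ).
Multiplying by (1−δ): 24 ≥ 34(1−δ) + 10δ = 34 − 24δ.
So 24δ ≥ 10, i.e. δ ≥ 10/24 = 5/12.

5/12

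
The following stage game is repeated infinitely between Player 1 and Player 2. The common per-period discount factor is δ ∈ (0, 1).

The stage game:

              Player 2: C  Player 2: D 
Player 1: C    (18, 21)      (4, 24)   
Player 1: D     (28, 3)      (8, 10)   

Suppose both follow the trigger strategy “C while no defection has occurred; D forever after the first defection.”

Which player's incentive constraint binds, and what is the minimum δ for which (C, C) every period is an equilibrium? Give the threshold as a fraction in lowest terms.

Player 1; δ ≥ 1/2

Player 1: cooperation gives 18 each period; deviation gives 28 once then 8 forever.
  18/(1−δ) ≥ 28 + 8δ/(1−δ) ⇒ δ ≥ 10/20 = 1/2.
Player 2: cooperation gives 21 each period; deviation gives 24 once then 10 forever.
  δ ≥ 3/14.
Both must hold, so the binding constraint is Player 1's: δ ≥ 1/2.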